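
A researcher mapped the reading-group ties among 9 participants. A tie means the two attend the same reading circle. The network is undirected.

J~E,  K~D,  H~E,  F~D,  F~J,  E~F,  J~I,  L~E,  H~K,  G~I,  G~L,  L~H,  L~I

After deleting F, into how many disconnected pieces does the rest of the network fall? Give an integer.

1

F's neighbors (D, E, and J) remain reachable from one another through other ties, so the rest of the network stays in one piece.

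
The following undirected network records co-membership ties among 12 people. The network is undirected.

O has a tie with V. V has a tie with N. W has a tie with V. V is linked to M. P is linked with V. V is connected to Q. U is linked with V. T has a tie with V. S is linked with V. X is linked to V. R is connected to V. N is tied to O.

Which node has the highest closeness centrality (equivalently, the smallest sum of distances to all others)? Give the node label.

Farness (sum of distances to all others) for each node — M:21, N:20, O:20, P:21, Q:21, R:21, S:21, T:21, U:21, V:11, W:21, X:21.
The smallest farness is 11, for V, so V has the highest closeness.

V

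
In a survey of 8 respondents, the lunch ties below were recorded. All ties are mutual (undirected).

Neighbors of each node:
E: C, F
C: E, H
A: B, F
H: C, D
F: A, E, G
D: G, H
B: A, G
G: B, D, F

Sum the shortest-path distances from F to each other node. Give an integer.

12

Distances from F: A:1, B:2, C:2, D:2, E:1, G:1, H:3.
Sum = 1 + 2 + 2 + 2 + 1 + 1 + 3 = 12.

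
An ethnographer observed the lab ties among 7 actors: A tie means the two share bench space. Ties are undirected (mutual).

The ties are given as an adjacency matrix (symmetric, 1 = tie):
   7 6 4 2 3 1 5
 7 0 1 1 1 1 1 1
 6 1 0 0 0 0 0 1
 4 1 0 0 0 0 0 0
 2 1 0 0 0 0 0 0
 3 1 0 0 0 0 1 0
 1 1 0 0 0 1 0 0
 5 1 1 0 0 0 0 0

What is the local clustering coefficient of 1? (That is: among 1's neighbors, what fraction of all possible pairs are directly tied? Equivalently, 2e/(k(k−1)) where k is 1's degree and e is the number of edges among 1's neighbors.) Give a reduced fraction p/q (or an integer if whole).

1

1's neighbors: 3 and 7 (k = 2).
Possible neighbor pairs: C(2,2) = 1. Edges among them: 3–7 → e = 1.
Clustering(1) = 1/1.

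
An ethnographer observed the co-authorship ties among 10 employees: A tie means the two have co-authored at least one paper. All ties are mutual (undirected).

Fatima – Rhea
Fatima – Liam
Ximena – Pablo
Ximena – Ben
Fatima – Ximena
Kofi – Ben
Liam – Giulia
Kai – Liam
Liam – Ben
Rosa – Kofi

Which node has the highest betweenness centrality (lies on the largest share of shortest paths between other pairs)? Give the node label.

Unnormalized betweenness of each node: Ben:17, Fatima:11, Giulia:0, Kai:0, Kofi:8, Liam:18, Pablo:0, Rhea:0, Rosa:0, Ximena:11.
Liam has the largest value, 18, making it the main broker — the node through which the most shortest paths run.

Liam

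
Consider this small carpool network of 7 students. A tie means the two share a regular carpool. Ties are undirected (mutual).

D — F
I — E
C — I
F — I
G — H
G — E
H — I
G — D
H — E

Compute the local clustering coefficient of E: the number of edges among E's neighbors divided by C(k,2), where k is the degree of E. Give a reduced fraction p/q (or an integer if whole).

E's neighbors: G, H, and I (k = 3).
Possible neighbor pairs: C(3,2) = 3. Edges among them: G–H, H–I → e = 2.
Clustering(E) = 2/3.

2/3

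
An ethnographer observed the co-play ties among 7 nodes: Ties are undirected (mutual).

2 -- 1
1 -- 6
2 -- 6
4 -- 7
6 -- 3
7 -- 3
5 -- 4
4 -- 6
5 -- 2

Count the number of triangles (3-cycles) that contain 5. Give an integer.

5's neighbors are 2 and 4, but none of them are tied to each other, so no triangle contains 5.

0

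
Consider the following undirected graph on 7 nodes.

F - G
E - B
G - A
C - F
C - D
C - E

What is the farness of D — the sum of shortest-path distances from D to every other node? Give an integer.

Distances from D: A:4, B:3, C:1, E:2, F:2, G:3.
Sum = 4 + 3 + 1 + 2 + 2 + 3 = 15.

15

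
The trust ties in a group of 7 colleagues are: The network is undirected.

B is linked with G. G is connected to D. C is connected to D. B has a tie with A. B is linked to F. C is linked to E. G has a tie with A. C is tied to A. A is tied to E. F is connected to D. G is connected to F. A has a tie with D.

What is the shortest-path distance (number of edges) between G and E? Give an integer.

One shortest route is G – A – E, which uses 2 edges, and G and E are not directly tied, so nothing shorter exists. So d(G,E) = 2.

2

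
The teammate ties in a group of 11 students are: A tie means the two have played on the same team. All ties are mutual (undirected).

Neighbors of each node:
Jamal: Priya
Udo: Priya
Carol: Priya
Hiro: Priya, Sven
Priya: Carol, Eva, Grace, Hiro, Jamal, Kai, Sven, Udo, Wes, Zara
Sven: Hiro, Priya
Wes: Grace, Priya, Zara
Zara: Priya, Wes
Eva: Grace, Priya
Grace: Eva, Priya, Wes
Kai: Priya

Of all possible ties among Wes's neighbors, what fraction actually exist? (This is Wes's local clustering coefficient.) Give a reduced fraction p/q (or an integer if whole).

Wes's neighbors: Grace, Priya, and Zara (k = 3).
Possible neighbor pairs: C(3,2) = 3. Edges among them: Grace–Priya, Priya–Zara → e = 2.
Clustering(Wes) = 2/3.

2/3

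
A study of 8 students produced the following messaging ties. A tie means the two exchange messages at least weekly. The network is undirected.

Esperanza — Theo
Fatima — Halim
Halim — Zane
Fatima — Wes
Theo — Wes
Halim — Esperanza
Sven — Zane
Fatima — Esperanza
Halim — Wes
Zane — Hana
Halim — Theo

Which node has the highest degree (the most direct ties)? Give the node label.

Halim

Degrees — Esperanza:3, Fatima:3, Halim:5, Hana:1, Sven:1, Theo:3, Wes:3, Zane:3.
The maximum is 5, attained only by Halim.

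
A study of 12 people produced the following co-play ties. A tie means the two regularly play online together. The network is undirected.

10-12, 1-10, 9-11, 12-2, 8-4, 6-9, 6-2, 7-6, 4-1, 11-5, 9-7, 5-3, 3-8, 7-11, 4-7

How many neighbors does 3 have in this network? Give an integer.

3 is directly tied to 5 and 8. That is 2 neighbors, so the degree of 3 is 2.

2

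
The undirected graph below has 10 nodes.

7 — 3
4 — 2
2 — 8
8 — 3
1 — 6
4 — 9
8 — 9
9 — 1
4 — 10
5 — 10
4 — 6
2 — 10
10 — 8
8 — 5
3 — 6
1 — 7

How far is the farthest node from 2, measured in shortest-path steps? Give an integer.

Distances from 2: 1:3, 3:2, 4:1, 5:2, 6:2, 7:3, 8:1, 9:2, 10:1.
The largest is 3 (to 1 and 7), so the eccentricity of 2 is 3.

3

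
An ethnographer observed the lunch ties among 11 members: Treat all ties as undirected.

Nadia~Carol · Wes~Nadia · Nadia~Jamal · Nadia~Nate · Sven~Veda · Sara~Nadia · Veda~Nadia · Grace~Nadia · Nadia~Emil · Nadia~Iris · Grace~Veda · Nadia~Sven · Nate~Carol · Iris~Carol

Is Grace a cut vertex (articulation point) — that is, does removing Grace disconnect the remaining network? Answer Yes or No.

Even without Grace, every remaining node can still reach every other (the residual graph is connected), so Grace is not a cut vertex.

No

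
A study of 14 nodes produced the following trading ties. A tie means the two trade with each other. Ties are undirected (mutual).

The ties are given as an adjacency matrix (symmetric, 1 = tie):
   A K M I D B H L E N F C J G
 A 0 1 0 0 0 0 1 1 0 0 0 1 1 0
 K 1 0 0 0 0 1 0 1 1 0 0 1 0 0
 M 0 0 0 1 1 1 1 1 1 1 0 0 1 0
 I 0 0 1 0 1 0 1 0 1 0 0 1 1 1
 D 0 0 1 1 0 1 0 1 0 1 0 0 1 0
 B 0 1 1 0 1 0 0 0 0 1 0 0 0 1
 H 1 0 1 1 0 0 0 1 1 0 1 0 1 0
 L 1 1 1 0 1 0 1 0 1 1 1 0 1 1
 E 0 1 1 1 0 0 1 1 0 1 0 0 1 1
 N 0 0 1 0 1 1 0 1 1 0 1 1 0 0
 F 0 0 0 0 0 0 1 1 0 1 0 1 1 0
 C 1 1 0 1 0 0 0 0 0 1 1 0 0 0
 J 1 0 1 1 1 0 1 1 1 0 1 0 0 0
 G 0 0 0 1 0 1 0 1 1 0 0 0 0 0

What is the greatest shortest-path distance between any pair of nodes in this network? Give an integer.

2

Eccentricity of each node (its greatest distance to any other): A:2, B:2, C:2, D:2, E:2, F:2, G:2, H:2, I:2, J:2, K:2, L:2, M:2, N:2.
The maximum eccentricity is 2, realized for instance by the pair A–M via A – H – M. So the diameter is 2.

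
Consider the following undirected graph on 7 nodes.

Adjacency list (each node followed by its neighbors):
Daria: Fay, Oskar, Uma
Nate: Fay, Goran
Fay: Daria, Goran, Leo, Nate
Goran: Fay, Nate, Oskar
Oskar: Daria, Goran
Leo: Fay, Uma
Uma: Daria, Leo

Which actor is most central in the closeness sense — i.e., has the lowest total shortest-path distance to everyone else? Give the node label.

Farness (sum of distances to all others) for each node — Daria:9, Fay:8, Goran:10, Leo:11, Nate:11, Oskar:11, Uma:12.
The smallest farness is 8, for Fay, so Fay has the highest closeness.

Fay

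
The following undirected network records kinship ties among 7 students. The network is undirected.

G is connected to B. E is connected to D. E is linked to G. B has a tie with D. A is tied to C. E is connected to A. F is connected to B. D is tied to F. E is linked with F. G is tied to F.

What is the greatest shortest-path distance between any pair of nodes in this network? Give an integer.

4

Eccentricity of each node (its greatest distance to any other): A:3, B:4, C:4, D:3, E:2, F:3, G:3.
The maximum eccentricity is 4, realized for instance by the pair C–B via C – A – E – G – B. So the diameter is 4.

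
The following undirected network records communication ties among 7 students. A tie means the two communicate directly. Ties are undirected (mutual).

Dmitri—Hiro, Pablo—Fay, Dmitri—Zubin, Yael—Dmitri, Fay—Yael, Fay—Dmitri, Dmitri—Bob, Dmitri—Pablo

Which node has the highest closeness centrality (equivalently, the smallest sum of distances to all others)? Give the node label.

Farness (sum of distances to all others) for each node — Bob:11, Dmitri:6, Fay:9, Hiro:11, Pablo:10, Yael:10, Zubin:11.
The smallest farness is 6, for Dmitri, so Dmitri has the highest closeness.

Dmitri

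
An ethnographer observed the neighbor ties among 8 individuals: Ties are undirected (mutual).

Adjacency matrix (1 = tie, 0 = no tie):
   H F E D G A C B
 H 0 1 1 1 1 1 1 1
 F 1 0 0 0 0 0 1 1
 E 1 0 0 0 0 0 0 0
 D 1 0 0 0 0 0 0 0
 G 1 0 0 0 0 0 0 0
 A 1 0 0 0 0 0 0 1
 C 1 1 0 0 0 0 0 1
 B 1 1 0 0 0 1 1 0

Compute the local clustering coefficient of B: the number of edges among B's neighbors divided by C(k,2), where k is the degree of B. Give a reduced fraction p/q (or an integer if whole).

2/3

B's neighbors: A, C, F, and H (k = 4).
Possible neighbor pairs: C(4,2) = 6. Edges among them: A–H, C–F, C–H, F–H → e = 4.
Clustering(B) = 4/6 = 2/3.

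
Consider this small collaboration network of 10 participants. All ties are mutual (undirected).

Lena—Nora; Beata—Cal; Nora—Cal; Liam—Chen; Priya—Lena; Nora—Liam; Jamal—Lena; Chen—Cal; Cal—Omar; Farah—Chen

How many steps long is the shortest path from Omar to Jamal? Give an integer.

4

One shortest route is Omar – Cal – Nora – Lena – Jamal, which uses 4 edges, and at distance 3 from Omar we only reach {Farah, Lena, Liam}, which does not include Jamal. So d(Omar,Jamal) = 4.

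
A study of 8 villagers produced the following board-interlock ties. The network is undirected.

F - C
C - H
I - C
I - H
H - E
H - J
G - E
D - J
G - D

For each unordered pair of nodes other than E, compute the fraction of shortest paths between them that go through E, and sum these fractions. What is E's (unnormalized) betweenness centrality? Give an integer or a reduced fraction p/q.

Pairs whose geodesics pass through E — G–F: 1; G–H: 1; G–I: 1; G–C: 1.
All other pairs contribute 0.
Summing the contributions gives betweenness(E) = 4.

4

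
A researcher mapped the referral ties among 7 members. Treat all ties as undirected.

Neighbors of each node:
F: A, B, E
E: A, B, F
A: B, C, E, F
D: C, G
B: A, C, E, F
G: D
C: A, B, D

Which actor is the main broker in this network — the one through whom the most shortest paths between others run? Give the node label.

Unnormalized betweenness of each node: A:3, B:3, C:8, D:5, E:0, F:0, G:0.
C has the largest value, 8, making it the main broker — the node through which the most shortest paths run.

C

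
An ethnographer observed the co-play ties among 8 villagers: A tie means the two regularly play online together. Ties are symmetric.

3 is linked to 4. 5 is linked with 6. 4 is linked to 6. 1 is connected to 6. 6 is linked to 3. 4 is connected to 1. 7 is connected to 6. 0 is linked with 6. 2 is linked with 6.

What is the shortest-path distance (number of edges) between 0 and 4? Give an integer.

One shortest route is 0 – 6 – 4, which uses 2 edges, and 0 and 4 are not directly tied, so nothing shorter exists. So d(0,4) = 2.

2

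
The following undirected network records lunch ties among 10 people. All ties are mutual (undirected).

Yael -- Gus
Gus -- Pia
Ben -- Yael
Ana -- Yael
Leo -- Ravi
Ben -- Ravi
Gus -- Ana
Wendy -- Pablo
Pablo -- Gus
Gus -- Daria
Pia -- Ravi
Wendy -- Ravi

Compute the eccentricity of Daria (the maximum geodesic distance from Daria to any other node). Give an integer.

Distances from Daria: Ana:2, Ben:3, Gus:1, Leo:4, Pablo:2, Pia:2, Ravi:3, Wendy:3, Yael:2.
The largest is 4 (to Leo), so the eccentricity of Daria is 4.

4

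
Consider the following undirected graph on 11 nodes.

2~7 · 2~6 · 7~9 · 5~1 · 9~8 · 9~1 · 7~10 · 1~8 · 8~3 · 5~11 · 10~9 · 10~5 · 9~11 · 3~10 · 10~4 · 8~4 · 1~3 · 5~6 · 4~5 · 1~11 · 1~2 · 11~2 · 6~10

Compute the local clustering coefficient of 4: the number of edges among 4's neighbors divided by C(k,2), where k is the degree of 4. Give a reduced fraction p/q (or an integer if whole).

1/3

4's neighbors: 5, 8, and 10 (k = 3).
Possible neighbor pairs: C(3,2) = 3. Edges among them: 5–10 → e = 1.
Clustering(4) = 1/3.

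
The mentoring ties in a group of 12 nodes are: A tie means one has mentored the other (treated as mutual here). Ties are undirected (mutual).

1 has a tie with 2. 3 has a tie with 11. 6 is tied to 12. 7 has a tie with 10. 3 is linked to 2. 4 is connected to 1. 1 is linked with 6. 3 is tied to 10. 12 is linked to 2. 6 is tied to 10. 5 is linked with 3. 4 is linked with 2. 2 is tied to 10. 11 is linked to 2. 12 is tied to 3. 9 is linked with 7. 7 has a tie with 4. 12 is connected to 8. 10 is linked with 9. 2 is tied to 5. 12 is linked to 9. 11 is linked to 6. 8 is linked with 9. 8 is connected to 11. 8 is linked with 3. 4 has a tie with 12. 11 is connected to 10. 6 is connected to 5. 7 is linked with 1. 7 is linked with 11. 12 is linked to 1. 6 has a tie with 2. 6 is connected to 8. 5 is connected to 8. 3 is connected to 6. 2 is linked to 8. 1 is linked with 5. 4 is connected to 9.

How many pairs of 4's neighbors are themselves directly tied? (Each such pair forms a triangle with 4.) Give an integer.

6

4's neighbors: 1, 2, 7, 9, and 12.
Neighbor pairs that are themselves tied: 4–1–2; 4–1–7; 4–1–12; 4–2–12; 4–7–9; 4–9–12. Each forms one triangle with 4, for 6 in total.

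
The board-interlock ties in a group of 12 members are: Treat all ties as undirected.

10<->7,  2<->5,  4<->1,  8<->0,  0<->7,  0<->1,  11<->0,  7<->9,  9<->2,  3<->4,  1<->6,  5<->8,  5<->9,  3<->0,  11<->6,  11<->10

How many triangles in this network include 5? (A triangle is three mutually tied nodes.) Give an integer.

5's neighbors: 2, 8, and 9.
Neighbor pairs that are themselves tied: 5–2–9. Each forms one triangle with 5, for 1 in total.

1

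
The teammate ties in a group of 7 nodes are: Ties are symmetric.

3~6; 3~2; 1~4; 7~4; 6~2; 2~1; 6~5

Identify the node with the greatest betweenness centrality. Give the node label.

2

Unnormalized betweenness of each node: 1:8, 2:9, 3:0, 4:5, 5:0, 6:5, 7:0.
2 has the largest value, 9, making it the main broker — the node through which the most shortest paths run.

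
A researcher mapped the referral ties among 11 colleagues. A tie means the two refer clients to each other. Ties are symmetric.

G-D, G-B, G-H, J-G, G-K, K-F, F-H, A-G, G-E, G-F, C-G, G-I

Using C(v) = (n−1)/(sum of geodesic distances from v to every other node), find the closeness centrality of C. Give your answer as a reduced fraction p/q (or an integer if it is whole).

10/19

Distances from C: A:2, B:2, D:2, E:2, F:2, G:1, H:2, I:2, J:2, K:2. Sum = 19.
n = 11, so closeness = 10/19.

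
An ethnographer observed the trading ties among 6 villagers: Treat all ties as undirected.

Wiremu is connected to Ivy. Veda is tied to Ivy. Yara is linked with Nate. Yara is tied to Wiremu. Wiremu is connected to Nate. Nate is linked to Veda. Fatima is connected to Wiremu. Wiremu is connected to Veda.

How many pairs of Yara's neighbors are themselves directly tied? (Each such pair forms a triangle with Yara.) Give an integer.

Yara's neighbors: Nate and Wiremu.
Neighbor pairs that are themselves tied: Yara–Nate–Wiremu. Each forms one triangle with Yara, for 1 in total.

1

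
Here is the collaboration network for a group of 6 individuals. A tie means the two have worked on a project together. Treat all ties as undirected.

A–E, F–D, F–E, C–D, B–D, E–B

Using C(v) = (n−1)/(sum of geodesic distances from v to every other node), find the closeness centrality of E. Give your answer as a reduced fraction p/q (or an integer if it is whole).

Distances from E: A:1, B:1, C:3, D:2, F:1. Sum = 8.
n = 6, so closeness = 5/8.

5/8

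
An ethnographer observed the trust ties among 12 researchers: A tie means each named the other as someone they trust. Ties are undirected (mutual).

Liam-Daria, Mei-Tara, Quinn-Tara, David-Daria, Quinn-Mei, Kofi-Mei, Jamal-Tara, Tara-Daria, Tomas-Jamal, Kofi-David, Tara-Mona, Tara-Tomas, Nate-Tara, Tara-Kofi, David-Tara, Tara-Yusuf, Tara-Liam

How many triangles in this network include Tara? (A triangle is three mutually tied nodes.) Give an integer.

6

Tara's neighbors: Daria, David, Jamal, Kofi, Liam, Mei, Mona, Nate, Quinn, Tomas, and Yusuf.
Neighbor pairs that are themselves tied: Tara–Daria–David; Tara–Daria–Liam; Tara–David–Kofi; Tara–Jamal–Tomas; Tara–Kofi–Mei; Tara–Mei–Quinn. Each forms one triangle with Tara, for 6 in total.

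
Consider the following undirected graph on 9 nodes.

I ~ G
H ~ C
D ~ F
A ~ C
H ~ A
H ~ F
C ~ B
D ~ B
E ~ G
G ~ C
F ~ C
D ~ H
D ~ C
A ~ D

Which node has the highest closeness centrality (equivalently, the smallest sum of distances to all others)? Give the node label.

C

Farness (sum of distances to all others) for each node — A:15, B:16, C:10, D:13, E:20, F:15, G:13, H:14, I:20.
The smallest farness is 10, for C, so C has the highest closeness.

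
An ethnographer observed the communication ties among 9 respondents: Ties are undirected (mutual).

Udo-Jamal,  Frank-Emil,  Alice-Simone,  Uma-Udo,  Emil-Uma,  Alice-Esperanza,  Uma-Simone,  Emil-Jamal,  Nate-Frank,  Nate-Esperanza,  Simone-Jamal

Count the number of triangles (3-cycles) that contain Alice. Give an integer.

Alice's neighbors are Esperanza and Simone, but none of them are tied to each other, so no triangle contains Alice.

0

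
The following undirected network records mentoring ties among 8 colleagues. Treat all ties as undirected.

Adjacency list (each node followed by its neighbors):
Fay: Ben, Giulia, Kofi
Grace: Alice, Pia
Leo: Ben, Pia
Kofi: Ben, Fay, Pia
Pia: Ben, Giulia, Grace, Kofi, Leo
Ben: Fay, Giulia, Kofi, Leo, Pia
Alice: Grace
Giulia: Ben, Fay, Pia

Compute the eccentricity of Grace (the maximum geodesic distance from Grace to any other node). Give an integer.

3

Distances from Grace: Alice:1, Ben:2, Fay:3, Giulia:2, Kofi:2, Leo:2, Pia:1.
The largest is 3 (to Fay), so the eccentricity of Grace is 3.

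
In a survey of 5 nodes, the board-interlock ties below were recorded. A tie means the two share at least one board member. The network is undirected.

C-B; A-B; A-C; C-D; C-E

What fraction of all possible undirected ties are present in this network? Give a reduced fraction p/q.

There are 5 edges and 5 nodes, so the maximum possible is C(5,2) = 10.
Density = 5/10 = 1/2.

1/2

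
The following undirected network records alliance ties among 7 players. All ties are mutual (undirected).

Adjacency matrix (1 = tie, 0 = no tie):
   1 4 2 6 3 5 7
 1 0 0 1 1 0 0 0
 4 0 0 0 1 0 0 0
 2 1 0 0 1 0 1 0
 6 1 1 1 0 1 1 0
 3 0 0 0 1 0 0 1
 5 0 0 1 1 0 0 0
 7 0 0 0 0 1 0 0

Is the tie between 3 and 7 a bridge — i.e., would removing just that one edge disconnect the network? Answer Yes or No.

Yes

Without the 3–7 edge there is no alternate route between 3 and 7, so the network disconnects. It is a bridge.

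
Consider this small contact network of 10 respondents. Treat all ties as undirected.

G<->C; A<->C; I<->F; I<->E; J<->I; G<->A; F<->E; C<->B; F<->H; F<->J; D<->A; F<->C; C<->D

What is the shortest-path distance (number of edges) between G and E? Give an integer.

3

One shortest route is G – C – F – E, which uses 3 edges, and at distance 2 from G we only reach {B, D, F}, which does not include E. So d(G,E) = 3.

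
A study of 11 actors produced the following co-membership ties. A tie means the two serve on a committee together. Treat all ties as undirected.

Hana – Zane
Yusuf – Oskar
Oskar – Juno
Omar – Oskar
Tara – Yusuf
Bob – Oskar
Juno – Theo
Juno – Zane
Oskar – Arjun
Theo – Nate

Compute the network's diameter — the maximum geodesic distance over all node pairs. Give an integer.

Eccentricity of each node (its greatest distance to any other): Arjun:4, Bob:4, Hana:5, Juno:3, Nate:5, Omar:4, Oskar:3, Tara:5, Theo:4, Yusuf:4, Zane:4.
The maximum eccentricity is 5, realized for instance by the pair Nate–Tara via Nate – Theo – Juno – Oskar – Yusuf – Tara. So the diameter is 5.

5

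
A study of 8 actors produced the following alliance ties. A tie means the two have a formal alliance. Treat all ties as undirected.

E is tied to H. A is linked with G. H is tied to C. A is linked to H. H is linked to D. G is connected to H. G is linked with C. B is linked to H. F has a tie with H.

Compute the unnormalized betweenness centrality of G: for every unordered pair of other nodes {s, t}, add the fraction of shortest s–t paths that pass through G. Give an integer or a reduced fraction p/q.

Pairs whose geodesics pass through G — A–C: 1/2.
All other pairs contribute 0.
Summing the contributions gives betweenness(G) = 1/2.

1/2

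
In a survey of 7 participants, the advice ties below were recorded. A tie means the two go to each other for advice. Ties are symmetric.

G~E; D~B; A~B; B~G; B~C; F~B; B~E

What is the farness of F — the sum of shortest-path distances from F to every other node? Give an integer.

11

Distances from F: A:2, B:1, C:2, D:2, E:2, G:2.
Sum = 2 + 1 + 2 + 2 + 2 + 2 = 11.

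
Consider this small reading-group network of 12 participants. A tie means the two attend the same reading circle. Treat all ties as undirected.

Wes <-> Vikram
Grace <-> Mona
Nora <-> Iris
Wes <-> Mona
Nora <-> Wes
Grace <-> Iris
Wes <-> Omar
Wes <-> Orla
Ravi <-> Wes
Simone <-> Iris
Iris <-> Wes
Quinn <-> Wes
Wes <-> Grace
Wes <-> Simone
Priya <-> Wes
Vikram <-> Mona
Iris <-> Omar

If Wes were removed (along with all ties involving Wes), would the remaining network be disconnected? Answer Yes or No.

Removing Wes leaves {Priya} with no path to {Ravi}, so the network splits into 5 components. Wes is a cut vertex.

Yes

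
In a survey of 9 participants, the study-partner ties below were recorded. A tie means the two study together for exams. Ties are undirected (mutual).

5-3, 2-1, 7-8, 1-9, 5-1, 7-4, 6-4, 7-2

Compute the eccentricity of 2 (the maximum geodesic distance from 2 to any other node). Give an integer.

Distances from 2: 1:1, 3:3, 4:2, 5:2, 6:3, 7:1, 8:2, 9:2.
The largest is 3 (to 3 and 6), so the eccentricity of 2 is 3.

3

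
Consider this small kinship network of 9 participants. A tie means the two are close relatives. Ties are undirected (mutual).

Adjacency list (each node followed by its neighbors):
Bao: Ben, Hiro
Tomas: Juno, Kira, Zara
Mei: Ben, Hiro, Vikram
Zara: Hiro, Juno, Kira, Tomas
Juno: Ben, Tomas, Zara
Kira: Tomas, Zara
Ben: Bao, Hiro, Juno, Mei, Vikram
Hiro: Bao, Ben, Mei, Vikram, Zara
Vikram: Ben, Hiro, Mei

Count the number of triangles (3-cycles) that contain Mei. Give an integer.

Mei's neighbors: Ben, Hiro, and Vikram.
Neighbor pairs that are themselves tied: Mei–Ben–Hiro; Mei–Ben–Vikram; Mei–Hiro–Vikram. Each forms one triangle with Mei, for 3 in total.

3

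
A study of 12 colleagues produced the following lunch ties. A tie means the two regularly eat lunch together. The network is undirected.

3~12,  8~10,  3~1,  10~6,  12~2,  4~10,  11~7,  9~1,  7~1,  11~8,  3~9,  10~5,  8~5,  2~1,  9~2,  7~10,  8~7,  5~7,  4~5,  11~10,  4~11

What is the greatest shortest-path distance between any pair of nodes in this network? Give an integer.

5

Eccentricity of each node (its greatest distance to any other): 1:3, 2:4, 3:4, 4:5, 5:4, 6:5, 7:3, 8:4, 9:4, 10:4, 11:4, 12:5.
The maximum eccentricity is 5, realized for instance by the pair 4–12 via 4 – 10 – 7 – 1 – 3 – 12. So the diameter is 5.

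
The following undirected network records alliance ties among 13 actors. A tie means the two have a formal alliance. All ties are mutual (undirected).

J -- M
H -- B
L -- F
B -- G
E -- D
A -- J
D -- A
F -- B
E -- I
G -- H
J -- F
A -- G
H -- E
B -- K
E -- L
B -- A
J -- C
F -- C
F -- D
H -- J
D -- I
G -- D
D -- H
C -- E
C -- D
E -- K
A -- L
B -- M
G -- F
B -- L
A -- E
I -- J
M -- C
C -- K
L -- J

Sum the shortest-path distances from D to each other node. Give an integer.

17

Distances from D: A:1, B:2, C:1, E:1, F:1, G:1, H:1, I:1, J:2, K:2, L:2, M:2.
Sum = 1 + 2 + 1 + 1 + 1 + 1 + 1 + 1 + 2 + 2 + 2 + 2 = 17.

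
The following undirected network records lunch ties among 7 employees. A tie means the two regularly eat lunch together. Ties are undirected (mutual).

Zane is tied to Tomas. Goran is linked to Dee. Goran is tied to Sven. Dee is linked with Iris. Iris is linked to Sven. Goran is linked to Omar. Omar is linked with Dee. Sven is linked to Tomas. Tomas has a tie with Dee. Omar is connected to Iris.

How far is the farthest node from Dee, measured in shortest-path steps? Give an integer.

2

Distances from Dee: Goran:1, Iris:1, Omar:1, Sven:2, Tomas:1, Zane:2.
The largest is 2 (to Zane and Sven), so the eccentricity of Dee is 2.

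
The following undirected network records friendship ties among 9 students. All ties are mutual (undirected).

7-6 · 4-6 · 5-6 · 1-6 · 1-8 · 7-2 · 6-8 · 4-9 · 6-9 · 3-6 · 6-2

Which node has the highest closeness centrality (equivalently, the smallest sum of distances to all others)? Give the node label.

6

Farness (sum of distances to all others) for each node — 1:14, 2:14, 3:15, 4:14, 5:15, 6:8, 7:14, 8:14, 9:14.
The smallest farness is 8, for 6, so 6 has the highest closeness.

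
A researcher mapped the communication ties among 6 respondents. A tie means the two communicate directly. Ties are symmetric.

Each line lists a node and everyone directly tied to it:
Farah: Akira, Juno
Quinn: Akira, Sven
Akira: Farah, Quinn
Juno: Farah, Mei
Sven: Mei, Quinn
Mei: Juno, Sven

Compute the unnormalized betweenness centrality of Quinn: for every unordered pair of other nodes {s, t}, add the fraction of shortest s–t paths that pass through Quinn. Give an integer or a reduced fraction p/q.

2

Pairs whose geodesics pass through Quinn — Sven–Farah: 1/2; Sven–Akira: 1; Mei–Akira: 1/2.
All other pairs contribute 0.
Summing the contributions gives betweenness(Quinn) = 2.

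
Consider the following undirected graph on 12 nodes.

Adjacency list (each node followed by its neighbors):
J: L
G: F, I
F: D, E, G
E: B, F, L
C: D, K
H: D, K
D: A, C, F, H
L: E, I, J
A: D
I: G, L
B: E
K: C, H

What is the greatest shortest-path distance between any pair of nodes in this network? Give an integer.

6

Eccentricity of each node (its greatest distance to any other): A:5, B:5, C:5, D:4, E:4, F:3, G:4, H:5, I:5, J:6, K:6, L:5.
The maximum eccentricity is 6, realized for instance by the pair J–K via J – L – E – F – D – H – K. So the diameter is 6.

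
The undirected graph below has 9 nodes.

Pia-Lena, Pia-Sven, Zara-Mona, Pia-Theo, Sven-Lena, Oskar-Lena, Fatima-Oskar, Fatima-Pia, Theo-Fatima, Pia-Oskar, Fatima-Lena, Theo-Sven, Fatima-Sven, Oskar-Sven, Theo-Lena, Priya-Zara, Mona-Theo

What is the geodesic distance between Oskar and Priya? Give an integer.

One shortest route is Oskar – Lena – Theo – Mona – Zara – Priya, which uses 5 edges, and at distance 4 from Oskar we only reach {Zara}, which does not include Priya. So d(Oskar,Priya) = 5.

5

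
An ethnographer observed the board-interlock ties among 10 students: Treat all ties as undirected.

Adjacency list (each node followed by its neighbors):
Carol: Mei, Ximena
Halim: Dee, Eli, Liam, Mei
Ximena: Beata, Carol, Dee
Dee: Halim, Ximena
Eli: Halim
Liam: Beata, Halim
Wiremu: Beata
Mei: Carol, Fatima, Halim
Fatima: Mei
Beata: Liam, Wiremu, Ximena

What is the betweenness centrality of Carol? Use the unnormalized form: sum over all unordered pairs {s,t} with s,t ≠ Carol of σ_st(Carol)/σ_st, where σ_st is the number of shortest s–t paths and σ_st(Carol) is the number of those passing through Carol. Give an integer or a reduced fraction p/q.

4

Pairs whose geodesics pass through Carol — Mei–Wiremu: 1/2; Mei–Beata: 1/2; Mei–Ximena: 1; Fatima–Wiremu: 1/2; Fatima–Beata: 1/2; Fatima–Ximena: 1.
All other pairs contribute 0.
Summing the contributions gives betweenness(Carol) = 4.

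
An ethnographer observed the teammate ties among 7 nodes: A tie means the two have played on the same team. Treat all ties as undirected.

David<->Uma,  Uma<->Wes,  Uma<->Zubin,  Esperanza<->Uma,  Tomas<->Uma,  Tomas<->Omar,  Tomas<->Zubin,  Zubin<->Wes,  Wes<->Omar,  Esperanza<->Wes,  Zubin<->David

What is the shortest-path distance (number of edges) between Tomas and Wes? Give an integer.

One shortest route is Tomas – Omar – Wes, which uses 2 edges, and Tomas and Wes are not directly tied, so nothing shorter exists. So d(Tomas,Wes) = 2.

2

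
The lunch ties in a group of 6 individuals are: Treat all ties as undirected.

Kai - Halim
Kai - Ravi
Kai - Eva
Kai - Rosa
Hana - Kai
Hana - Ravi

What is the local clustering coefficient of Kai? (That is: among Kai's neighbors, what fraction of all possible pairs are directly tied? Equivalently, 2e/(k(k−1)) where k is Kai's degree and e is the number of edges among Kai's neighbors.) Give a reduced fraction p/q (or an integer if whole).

1/10

Kai's neighbors: Eva, Halim, Hana, Ravi, and Rosa (k = 5).
Possible neighbor pairs: C(5,2) = 10. Edges among them: Hana–Ravi → e = 1.
Clustering(Kai) = 1/10.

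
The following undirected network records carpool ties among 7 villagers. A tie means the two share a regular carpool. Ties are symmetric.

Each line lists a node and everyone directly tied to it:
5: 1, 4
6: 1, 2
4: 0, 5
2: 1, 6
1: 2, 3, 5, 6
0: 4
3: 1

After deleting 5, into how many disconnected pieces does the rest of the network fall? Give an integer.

2

Without 5, the remaining ties split the others into: {1, 2, 3, 6}; {0, 4}.
That's 2 separate components.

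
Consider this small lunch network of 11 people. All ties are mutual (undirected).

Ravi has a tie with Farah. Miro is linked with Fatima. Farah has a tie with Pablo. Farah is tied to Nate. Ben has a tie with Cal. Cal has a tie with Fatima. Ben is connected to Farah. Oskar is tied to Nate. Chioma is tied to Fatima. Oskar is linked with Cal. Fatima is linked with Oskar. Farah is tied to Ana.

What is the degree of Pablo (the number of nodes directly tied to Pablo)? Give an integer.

Pablo is directly tied to Farah. That is 1 neighbor, so the degree of Pablo is 1.

1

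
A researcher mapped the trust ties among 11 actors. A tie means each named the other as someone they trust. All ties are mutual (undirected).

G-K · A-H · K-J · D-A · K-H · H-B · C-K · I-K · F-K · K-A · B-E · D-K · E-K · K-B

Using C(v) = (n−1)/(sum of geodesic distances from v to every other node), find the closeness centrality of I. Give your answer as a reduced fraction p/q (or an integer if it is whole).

Distances from I: A:2, B:2, C:2, D:2, E:2, F:2, G:2, H:2, J:2, K:1. Sum = 19.
n = 11, so closeness = 10/19.

10/19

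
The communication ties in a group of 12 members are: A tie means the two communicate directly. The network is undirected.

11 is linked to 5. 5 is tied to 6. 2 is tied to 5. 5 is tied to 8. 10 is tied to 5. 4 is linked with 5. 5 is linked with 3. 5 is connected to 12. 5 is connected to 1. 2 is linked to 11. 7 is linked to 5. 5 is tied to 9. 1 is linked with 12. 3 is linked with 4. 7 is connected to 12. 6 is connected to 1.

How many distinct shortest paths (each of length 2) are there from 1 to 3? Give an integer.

1

The shortest distance is 2, and the only length-2 path is 1–5–3. So there is exactly 1 shortest path.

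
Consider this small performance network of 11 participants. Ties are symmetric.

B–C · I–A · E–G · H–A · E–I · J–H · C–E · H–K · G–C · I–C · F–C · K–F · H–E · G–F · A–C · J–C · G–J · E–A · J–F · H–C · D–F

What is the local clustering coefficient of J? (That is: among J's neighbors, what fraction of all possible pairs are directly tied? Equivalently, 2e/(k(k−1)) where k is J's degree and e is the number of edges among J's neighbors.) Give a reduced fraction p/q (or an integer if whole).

J's neighbors: C, F, G, and H (k = 4).
Possible neighbor pairs: C(4,2) = 6. Edges among them: C–F, C–G, C–H, F–G → e = 4.
Clustering(J) = 4/6 = 2/3.

2/3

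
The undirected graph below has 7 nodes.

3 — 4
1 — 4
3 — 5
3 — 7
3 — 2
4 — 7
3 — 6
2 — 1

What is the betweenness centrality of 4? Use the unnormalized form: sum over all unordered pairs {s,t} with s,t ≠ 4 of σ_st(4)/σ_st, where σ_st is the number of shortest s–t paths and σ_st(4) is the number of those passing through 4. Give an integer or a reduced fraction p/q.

5/2

Pairs whose geodesics pass through 4 — 3–1: 1/2; 7–1: 1; 1–6: 1/2; 1–5: 1/2.
All other pairs contribute 0.
Summing the contributions gives betweenness(4) = 5/2.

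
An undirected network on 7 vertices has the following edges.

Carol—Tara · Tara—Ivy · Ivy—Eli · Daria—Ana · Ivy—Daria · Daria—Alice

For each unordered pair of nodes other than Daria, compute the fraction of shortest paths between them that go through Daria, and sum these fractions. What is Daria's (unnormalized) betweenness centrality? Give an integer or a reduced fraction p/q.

9

Pairs whose geodesics pass through Daria — Eli–Alice: 1; Eli–Ana: 1; Alice–Ana: 1; Alice–Carol: 1; Alice–Tara: 1; Alice–Ivy: 1; Ana–Carol: 1; Ana–Tara: 1; Ana–Ivy: 1.
All other pairs contribute 0.
Summing the contributions gives betweenness(Daria) = 9.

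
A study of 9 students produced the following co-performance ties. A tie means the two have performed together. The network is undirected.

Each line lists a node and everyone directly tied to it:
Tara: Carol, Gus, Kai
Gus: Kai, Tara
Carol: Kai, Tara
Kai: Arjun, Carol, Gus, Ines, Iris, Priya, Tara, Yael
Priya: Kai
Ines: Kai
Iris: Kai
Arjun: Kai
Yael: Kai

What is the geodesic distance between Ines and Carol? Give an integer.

One shortest route is Ines – Kai – Carol, which uses 2 edges, and Ines and Carol are not directly tied, so nothing shorter exists. So d(Ines,Carol) = 2.

2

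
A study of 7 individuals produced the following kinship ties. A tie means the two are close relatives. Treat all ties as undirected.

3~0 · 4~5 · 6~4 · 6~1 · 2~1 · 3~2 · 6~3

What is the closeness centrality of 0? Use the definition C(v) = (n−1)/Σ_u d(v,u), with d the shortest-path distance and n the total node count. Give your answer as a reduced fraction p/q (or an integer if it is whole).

2/5

Distances from 0: 1:3, 2:2, 3:1, 4:3, 5:4, 6:2. Sum = 15.
n = 7, so closeness = 6/15 = 2/5.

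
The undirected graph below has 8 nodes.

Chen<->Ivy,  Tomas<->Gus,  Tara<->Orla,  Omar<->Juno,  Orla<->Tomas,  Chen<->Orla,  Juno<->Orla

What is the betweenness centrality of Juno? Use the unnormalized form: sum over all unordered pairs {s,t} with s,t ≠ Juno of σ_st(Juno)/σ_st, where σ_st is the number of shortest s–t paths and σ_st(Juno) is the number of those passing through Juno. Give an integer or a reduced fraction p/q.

6

Pairs whose geodesics pass through Juno — Tomas–Omar: 1; Tara–Omar: 1; Gus–Omar: 1; Ivy–Omar: 1; Omar–Chen: 1; Omar–Orla: 1.
All other pairs contribute 0.
Summing the contributions gives betweenness(Juno) = 6.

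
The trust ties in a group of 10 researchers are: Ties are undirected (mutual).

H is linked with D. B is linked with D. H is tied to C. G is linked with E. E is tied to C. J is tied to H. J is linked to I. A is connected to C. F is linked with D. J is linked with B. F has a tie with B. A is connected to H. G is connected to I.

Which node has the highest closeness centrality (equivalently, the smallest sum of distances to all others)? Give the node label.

Farness (sum of distances to all others) for each node — A:20, B:20, C:18, D:19, E:22, F:23, G:23, H:15, I:20, J:16.
The smallest farness is 15, for H, so H has the highest closeness.

H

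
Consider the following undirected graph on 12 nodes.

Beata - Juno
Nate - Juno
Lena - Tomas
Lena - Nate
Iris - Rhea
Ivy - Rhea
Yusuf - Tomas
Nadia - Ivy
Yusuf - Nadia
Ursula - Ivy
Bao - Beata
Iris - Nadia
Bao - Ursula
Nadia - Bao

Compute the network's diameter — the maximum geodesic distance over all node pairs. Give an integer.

Eccentricity of each node (its greatest distance to any other): Bao:4, Beata:4, Iris:5, Ivy:5, Juno:5, Lena:5, Nadia:4, Nate:6, Rhea:6, Tomas:4, Ursula:5, Yusuf:4.
The maximum eccentricity is 6, realized for instance by the pair Rhea–Nate via Rhea – Ivy – Nadia – Yusuf – Tomas – Lena – Nate. So the diameter is 6.

6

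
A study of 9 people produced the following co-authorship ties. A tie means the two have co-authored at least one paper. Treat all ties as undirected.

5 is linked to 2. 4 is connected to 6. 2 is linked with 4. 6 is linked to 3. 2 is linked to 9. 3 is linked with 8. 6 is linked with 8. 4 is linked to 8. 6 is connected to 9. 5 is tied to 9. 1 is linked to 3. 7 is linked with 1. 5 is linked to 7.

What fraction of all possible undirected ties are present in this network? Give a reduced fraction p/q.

13/36

There are 13 edges and 9 nodes, so the maximum possible is C(9,2) = 36.
Density = 13/36.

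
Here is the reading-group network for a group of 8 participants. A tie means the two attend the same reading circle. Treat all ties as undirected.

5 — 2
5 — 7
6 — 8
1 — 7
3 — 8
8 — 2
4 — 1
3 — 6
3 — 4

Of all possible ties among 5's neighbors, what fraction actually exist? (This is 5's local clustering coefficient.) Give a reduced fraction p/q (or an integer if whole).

5's neighbors: 2 and 7 (k = 2).
Possible neighbor pairs: C(2,2) = 1. Edges among them: none → e = 0.
Clustering(5) = 0/1.

0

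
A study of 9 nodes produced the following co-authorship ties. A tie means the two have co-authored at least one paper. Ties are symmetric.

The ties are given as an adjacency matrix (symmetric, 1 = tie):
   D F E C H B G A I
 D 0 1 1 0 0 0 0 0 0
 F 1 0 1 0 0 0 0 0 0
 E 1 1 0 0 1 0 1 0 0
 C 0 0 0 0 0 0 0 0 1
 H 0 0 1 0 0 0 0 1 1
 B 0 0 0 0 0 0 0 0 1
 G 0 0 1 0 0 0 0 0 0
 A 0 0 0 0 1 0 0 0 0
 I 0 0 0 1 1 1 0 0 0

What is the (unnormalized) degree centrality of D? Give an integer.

2

D is directly tied to E and F. That is 2 neighbors, so the degree of D is 2.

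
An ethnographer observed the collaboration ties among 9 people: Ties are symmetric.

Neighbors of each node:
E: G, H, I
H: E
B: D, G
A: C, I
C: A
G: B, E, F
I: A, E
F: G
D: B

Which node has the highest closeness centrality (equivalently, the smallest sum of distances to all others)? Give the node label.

E

Farness (sum of distances to all others) for each node — A:23, B:21, C:30, D:28, E:15, F:23, G:16, H:22, I:18.
The smallest farness is 15, for E, so E has the highest closeness.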